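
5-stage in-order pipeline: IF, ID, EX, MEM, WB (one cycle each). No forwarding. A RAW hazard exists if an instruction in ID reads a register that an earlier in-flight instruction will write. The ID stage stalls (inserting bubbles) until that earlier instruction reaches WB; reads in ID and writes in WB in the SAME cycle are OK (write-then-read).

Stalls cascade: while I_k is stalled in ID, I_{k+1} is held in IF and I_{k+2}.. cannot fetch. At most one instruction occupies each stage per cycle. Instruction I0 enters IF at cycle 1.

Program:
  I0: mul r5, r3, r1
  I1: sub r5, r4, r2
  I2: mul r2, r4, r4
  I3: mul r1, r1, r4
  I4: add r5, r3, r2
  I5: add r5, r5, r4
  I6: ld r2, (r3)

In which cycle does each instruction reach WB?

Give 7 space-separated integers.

I0 mul r5 <- r3,r1: IF@1 ID@2 stall=0 (-) EX@3 MEM@4 WB@5
I1 sub r5 <- r4,r2: IF@2 ID@3 stall=0 (-) EX@4 MEM@5 WB@6
I2 mul r2 <- r4,r4: IF@3 ID@4 stall=0 (-) EX@5 MEM@6 WB@7
I3 mul r1 <- r1,r4: IF@4 ID@5 stall=0 (-) EX@6 MEM@7 WB@8
I4 add r5 <- r3,r2: IF@5 ID@6 stall=1 (RAW on I2.r2 (WB@7)) EX@8 MEM@9 WB@10
I5 add r5 <- r5,r4: IF@6 ID@8 stall=2 (RAW on I4.r5 (WB@10)) EX@11 MEM@12 WB@13
I6 ld r2 <- r3: IF@8 ID@11 stall=0 (-) EX@12 MEM@13 WB@14

Answer: 5 6 7 8 10 13 14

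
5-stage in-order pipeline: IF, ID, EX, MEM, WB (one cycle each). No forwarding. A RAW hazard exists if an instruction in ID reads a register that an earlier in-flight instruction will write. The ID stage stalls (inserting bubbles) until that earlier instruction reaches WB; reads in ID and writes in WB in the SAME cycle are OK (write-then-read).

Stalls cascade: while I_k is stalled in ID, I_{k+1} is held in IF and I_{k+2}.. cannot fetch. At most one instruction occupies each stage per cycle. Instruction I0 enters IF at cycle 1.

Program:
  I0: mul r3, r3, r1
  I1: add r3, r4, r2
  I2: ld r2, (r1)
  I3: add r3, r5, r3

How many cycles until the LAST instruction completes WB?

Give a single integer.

I0 mul r3 <- r3,r1: IF@1 ID@2 stall=0 (-) EX@3 MEM@4 WB@5
I1 add r3 <- r4,r2: IF@2 ID@3 stall=0 (-) EX@4 MEM@5 WB@6
I2 ld r2 <- r1: IF@3 ID@4 stall=0 (-) EX@5 MEM@6 WB@7
I3 add r3 <- r5,r3: IF@4 ID@5 stall=1 (RAW on I1.r3 (WB@6)) EX@7 MEM@8 WB@9

Answer: 9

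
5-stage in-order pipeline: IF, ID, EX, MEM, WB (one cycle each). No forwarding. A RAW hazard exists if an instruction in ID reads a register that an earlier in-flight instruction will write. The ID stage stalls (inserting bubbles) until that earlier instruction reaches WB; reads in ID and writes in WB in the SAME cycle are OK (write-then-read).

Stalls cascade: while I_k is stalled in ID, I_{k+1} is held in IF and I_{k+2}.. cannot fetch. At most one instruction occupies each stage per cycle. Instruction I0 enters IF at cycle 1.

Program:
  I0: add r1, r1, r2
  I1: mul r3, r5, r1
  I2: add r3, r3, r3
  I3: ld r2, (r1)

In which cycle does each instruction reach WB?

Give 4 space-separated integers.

Answer: 5 8 11 12

Derivation:
I0 add r1 <- r1,r2: IF@1 ID@2 stall=0 (-) EX@3 MEM@4 WB@5
I1 mul r3 <- r5,r1: IF@2 ID@3 stall=2 (RAW on I0.r1 (WB@5)) EX@6 MEM@7 WB@8
I2 add r3 <- r3,r3: IF@3 ID@6 stall=2 (RAW on I1.r3 (WB@8)) EX@9 MEM@10 WB@11
I3 ld r2 <- r1: IF@6 ID@9 stall=0 (-) EX@10 MEM@11 WB@12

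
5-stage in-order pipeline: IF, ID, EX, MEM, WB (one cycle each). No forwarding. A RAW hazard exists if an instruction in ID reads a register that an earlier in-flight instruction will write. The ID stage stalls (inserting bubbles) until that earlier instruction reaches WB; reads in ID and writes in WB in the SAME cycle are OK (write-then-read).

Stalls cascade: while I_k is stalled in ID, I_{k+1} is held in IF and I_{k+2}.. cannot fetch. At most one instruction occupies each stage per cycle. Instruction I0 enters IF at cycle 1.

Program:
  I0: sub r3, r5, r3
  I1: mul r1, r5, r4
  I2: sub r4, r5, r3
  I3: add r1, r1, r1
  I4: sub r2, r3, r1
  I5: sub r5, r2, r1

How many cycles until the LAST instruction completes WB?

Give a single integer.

I0 sub r3 <- r5,r3: IF@1 ID@2 stall=0 (-) EX@3 MEM@4 WB@5
I1 mul r1 <- r5,r4: IF@2 ID@3 stall=0 (-) EX@4 MEM@5 WB@6
I2 sub r4 <- r5,r3: IF@3 ID@4 stall=1 (RAW on I0.r3 (WB@5)) EX@6 MEM@7 WB@8
I3 add r1 <- r1,r1: IF@4 ID@6 stall=0 (-) EX@7 MEM@8 WB@9
I4 sub r2 <- r3,r1: IF@6 ID@7 stall=2 (RAW on I3.r1 (WB@9)) EX@10 MEM@11 WB@12
I5 sub r5 <- r2,r1: IF@7 ID@10 stall=2 (RAW on I4.r2 (WB@12)) EX@13 MEM@14 WB@15

Answer: 15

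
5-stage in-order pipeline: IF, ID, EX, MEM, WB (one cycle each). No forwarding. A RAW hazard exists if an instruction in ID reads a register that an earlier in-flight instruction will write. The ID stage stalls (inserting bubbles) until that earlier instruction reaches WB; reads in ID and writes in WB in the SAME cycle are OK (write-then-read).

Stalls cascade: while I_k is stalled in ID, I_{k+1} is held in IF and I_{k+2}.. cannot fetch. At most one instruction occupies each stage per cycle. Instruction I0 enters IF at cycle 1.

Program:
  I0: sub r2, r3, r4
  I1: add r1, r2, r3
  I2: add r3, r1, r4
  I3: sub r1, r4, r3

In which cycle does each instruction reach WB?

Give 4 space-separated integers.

I0 sub r2 <- r3,r4: IF@1 ID@2 stall=0 (-) EX@3 MEM@4 WB@5
I1 add r1 <- r2,r3: IF@2 ID@3 stall=2 (RAW on I0.r2 (WB@5)) EX@6 MEM@7 WB@8
I2 add r3 <- r1,r4: IF@3 ID@6 stall=2 (RAW on I1.r1 (WB@8)) EX@9 MEM@10 WB@11
I3 sub r1 <- r4,r3: IF@6 ID@9 stall=2 (RAW on I2.r3 (WB@11)) EX@12 MEM@13 WB@14

Answer: 5 8 11 14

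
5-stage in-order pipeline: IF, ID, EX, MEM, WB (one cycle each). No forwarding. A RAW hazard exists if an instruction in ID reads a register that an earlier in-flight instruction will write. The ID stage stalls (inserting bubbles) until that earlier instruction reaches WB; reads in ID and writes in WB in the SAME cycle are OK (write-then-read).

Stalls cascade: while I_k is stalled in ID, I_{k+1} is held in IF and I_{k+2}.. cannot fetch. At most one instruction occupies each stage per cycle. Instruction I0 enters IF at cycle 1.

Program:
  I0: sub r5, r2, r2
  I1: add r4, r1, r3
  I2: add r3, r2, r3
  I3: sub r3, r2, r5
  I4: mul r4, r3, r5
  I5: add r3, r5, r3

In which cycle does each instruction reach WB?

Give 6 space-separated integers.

I0 sub r5 <- r2,r2: IF@1 ID@2 stall=0 (-) EX@3 MEM@4 WB@5
I1 add r4 <- r1,r3: IF@2 ID@3 stall=0 (-) EX@4 MEM@5 WB@6
I2 add r3 <- r2,r3: IF@3 ID@4 stall=0 (-) EX@5 MEM@6 WB@7
I3 sub r3 <- r2,r5: IF@4 ID@5 stall=0 (-) EX@6 MEM@7 WB@8
I4 mul r4 <- r3,r5: IF@5 ID@6 stall=2 (RAW on I3.r3 (WB@8)) EX@9 MEM@10 WB@11
I5 add r3 <- r5,r3: IF@6 ID@9 stall=0 (-) EX@10 MEM@11 WB@12

Answer: 5 6 7 8 11 12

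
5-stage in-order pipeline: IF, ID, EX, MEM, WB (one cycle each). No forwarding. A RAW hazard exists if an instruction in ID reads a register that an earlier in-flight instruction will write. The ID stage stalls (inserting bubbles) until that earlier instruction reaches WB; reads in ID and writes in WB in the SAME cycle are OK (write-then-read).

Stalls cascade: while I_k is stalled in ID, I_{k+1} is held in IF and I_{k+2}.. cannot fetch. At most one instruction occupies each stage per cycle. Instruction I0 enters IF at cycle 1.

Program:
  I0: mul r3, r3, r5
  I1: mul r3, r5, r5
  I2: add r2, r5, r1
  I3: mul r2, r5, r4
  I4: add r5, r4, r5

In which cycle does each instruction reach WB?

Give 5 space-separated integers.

I0 mul r3 <- r3,r5: IF@1 ID@2 stall=0 (-) EX@3 MEM@4 WB@5
I1 mul r3 <- r5,r5: IF@2 ID@3 stall=0 (-) EX@4 MEM@5 WB@6
I2 add r2 <- r5,r1: IF@3 ID@4 stall=0 (-) EX@5 MEM@6 WB@7
I3 mul r2 <- r5,r4: IF@4 ID@5 stall=0 (-) EX@6 MEM@7 WB@8
I4 add r5 <- r4,r5: IF@5 ID@6 stall=0 (-) EX@7 MEM@8 WB@9

Answer: 5 6 7 8 9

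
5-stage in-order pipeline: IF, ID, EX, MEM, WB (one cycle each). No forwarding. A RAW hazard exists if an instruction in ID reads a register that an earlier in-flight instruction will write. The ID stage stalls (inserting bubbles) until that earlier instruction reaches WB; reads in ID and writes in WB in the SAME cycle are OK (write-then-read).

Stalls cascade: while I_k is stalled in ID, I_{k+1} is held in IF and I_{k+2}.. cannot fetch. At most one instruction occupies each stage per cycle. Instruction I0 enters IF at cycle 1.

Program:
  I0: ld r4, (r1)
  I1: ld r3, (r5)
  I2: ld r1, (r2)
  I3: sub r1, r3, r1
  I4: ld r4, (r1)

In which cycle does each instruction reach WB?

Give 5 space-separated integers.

I0 ld r4 <- r1: IF@1 ID@2 stall=0 (-) EX@3 MEM@4 WB@5
I1 ld r3 <- r5: IF@2 ID@3 stall=0 (-) EX@4 MEM@5 WB@6
I2 ld r1 <- r2: IF@3 ID@4 stall=0 (-) EX@5 MEM@6 WB@7
I3 sub r1 <- r3,r1: IF@4 ID@5 stall=2 (RAW on I2.r1 (WB@7)) EX@8 MEM@9 WB@10
I4 ld r4 <- r1: IF@5 ID@8 stall=2 (RAW on I3.r1 (WB@10)) EX@11 MEM@12 WB@13

Answer: 5 6 7 10 13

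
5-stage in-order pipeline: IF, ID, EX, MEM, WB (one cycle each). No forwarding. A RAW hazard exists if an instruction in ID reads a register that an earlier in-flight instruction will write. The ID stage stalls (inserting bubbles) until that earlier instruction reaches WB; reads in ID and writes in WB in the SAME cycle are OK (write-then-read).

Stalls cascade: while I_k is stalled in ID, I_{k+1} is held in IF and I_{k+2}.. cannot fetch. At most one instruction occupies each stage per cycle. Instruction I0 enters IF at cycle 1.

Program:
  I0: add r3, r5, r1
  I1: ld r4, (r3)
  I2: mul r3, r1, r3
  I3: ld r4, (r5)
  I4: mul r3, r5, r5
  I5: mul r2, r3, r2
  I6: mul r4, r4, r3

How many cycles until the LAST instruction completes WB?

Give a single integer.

Answer: 15

Derivation:
I0 add r3 <- r5,r1: IF@1 ID@2 stall=0 (-) EX@3 MEM@4 WB@5
I1 ld r4 <- r3: IF@2 ID@3 stall=2 (RAW on I0.r3 (WB@5)) EX@6 MEM@7 WB@8
I2 mul r3 <- r1,r3: IF@3 ID@6 stall=0 (-) EX@7 MEM@8 WB@9
I3 ld r4 <- r5: IF@6 ID@7 stall=0 (-) EX@8 MEM@9 WB@10
I4 mul r3 <- r5,r5: IF@7 ID@8 stall=0 (-) EX@9 MEM@10 WB@11
I5 mul r2 <- r3,r2: IF@8 ID@9 stall=2 (RAW on I4.r3 (WB@11)) EX@12 MEM@13 WB@14
I6 mul r4 <- r4,r3: IF@9 ID@12 stall=0 (-) EX@13 MEM@14 WB@15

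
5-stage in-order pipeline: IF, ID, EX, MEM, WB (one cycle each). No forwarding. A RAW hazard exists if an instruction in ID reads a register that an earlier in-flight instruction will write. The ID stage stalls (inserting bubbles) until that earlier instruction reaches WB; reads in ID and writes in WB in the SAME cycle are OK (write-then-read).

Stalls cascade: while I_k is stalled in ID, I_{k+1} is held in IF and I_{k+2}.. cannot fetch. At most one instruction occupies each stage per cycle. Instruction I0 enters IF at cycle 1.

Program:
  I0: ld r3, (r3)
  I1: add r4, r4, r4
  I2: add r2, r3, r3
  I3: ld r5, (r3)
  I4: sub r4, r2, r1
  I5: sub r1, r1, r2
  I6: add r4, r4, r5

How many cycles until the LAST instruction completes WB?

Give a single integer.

I0 ld r3 <- r3: IF@1 ID@2 stall=0 (-) EX@3 MEM@4 WB@5
I1 add r4 <- r4,r4: IF@2 ID@3 stall=0 (-) EX@4 MEM@5 WB@6
I2 add r2 <- r3,r3: IF@3 ID@4 stall=1 (RAW on I0.r3 (WB@5)) EX@6 MEM@7 WB@8
I3 ld r5 <- r3: IF@4 ID@6 stall=0 (-) EX@7 MEM@8 WB@9
I4 sub r4 <- r2,r1: IF@6 ID@7 stall=1 (RAW on I2.r2 (WB@8)) EX@9 MEM@10 WB@11
I5 sub r1 <- r1,r2: IF@7 ID@9 stall=0 (-) EX@10 MEM@11 WB@12
I6 add r4 <- r4,r5: IF@9 ID@10 stall=1 (RAW on I4.r4 (WB@11)) EX@12 MEM@13 WB@14

Answer: 14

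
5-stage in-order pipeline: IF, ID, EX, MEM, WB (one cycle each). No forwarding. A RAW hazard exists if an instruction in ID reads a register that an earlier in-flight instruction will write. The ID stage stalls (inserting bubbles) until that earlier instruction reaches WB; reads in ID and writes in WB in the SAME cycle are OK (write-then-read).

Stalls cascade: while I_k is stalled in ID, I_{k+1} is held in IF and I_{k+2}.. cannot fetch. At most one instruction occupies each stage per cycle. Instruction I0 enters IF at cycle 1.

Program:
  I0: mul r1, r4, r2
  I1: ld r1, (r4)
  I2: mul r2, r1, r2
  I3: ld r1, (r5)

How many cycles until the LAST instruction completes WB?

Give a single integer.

I0 mul r1 <- r4,r2: IF@1 ID@2 stall=0 (-) EX@3 MEM@4 WB@5
I1 ld r1 <- r4: IF@2 ID@3 stall=0 (-) EX@4 MEM@5 WB@6
I2 mul r2 <- r1,r2: IF@3 ID@4 stall=2 (RAW on I1.r1 (WB@6)) EX@7 MEM@8 WB@9
I3 ld r1 <- r5: IF@4 ID@7 stall=0 (-) EX@8 MEM@9 WB@10

Answer: 10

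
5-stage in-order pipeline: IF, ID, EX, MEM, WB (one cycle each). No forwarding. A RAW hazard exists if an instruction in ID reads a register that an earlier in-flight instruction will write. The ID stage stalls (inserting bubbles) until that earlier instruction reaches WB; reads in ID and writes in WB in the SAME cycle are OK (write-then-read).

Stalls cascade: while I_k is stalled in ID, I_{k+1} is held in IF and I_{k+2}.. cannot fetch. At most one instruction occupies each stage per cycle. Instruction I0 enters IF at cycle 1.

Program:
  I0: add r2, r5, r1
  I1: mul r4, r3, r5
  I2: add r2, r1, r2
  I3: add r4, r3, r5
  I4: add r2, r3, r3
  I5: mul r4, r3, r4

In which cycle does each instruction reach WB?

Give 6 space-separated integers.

Answer: 5 6 8 9 10 12

Derivation:
I0 add r2 <- r5,r1: IF@1 ID@2 stall=0 (-) EX@3 MEM@4 WB@5
I1 mul r4 <- r3,r5: IF@2 ID@3 stall=0 (-) EX@4 MEM@5 WB@6
I2 add r2 <- r1,r2: IF@3 ID@4 stall=1 (RAW on I0.r2 (WB@5)) EX@6 MEM@7 WB@8
I3 add r4 <- r3,r5: IF@4 ID@6 stall=0 (-) EX@7 MEM@8 WB@9
I4 add r2 <- r3,r3: IF@6 ID@7 stall=0 (-) EX@8 MEM@9 WB@10
I5 mul r4 <- r3,r4: IF@7 ID@8 stall=1 (RAW on I3.r4 (WB@9)) EX@10 MEM@11 WB@12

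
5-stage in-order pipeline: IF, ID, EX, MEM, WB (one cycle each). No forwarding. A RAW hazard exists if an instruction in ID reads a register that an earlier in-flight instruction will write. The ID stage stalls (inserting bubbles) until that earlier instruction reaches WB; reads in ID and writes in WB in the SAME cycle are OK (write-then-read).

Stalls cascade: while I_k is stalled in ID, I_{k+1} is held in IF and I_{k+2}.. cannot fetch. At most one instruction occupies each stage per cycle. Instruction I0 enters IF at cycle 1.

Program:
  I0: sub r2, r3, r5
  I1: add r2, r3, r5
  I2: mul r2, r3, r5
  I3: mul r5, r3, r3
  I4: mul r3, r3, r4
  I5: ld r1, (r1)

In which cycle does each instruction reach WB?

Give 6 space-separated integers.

I0 sub r2 <- r3,r5: IF@1 ID@2 stall=0 (-) EX@3 MEM@4 WB@5
I1 add r2 <- r3,r5: IF@2 ID@3 stall=0 (-) EX@4 MEM@5 WB@6
I2 mul r2 <- r3,r5: IF@3 ID@4 stall=0 (-) EX@5 MEM@6 WB@7
I3 mul r5 <- r3,r3: IF@4 ID@5 stall=0 (-) EX@6 MEM@7 WB@8
I4 mul r3 <- r3,r4: IF@5 ID@6 stall=0 (-) EX@7 MEM@8 WB@9
I5 ld r1 <- r1: IF@6 ID@7 stall=0 (-) EX@8 MEM@9 WB@10

Answer: 5 6 7 8 9 10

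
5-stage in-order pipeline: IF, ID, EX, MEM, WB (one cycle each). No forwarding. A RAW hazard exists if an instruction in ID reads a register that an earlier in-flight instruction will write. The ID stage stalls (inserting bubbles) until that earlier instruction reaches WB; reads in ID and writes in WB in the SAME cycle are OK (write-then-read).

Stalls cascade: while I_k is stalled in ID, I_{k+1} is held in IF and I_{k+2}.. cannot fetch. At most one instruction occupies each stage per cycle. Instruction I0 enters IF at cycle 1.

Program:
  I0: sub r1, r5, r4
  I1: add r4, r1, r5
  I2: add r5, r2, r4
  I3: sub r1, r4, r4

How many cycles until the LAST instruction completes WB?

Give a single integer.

Answer: 12

Derivation:
I0 sub r1 <- r5,r4: IF@1 ID@2 stall=0 (-) EX@3 MEM@4 WB@5
I1 add r4 <- r1,r5: IF@2 ID@3 stall=2 (RAW on I0.r1 (WB@5)) EX@6 MEM@7 WB@8
I2 add r5 <- r2,r4: IF@3 ID@6 stall=2 (RAW on I1.r4 (WB@8)) EX@9 MEM@10 WB@11
I3 sub r1 <- r4,r4: IF@6 ID@9 stall=0 (-) EX@10 MEM@11 WB@12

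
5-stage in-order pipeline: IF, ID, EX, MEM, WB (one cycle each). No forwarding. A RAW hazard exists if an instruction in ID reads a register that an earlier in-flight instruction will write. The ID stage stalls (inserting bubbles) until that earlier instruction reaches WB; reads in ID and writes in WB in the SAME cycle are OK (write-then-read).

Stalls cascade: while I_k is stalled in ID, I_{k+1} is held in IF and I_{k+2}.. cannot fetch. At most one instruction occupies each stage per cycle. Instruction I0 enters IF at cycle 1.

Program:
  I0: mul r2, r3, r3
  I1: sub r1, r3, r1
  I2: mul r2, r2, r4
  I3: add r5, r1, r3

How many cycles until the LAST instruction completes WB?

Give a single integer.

Answer: 9

Derivation:
I0 mul r2 <- r3,r3: IF@1 ID@2 stall=0 (-) EX@3 MEM@4 WB@5
I1 sub r1 <- r3,r1: IF@2 ID@3 stall=0 (-) EX@4 MEM@5 WB@6
I2 mul r2 <- r2,r4: IF@3 ID@4 stall=1 (RAW on I0.r2 (WB@5)) EX@6 MEM@7 WB@8
I3 add r5 <- r1,r3: IF@4 ID@6 stall=0 (-) EX@7 MEM@8 WB@9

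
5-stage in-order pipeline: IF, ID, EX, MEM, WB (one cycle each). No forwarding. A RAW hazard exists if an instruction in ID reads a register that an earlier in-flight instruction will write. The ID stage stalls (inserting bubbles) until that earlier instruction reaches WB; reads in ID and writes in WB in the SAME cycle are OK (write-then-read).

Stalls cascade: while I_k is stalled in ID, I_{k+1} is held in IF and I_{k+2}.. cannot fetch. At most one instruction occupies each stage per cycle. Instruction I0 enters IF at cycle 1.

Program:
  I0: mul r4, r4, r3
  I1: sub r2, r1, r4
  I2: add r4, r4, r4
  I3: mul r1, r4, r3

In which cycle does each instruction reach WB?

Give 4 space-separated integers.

Answer: 5 8 9 12

Derivation:
I0 mul r4 <- r4,r3: IF@1 ID@2 stall=0 (-) EX@3 MEM@4 WB@5
I1 sub r2 <- r1,r4: IF@2 ID@3 stall=2 (RAW on I0.r4 (WB@5)) EX@6 MEM@7 WB@8
I2 add r4 <- r4,r4: IF@3 ID@6 stall=0 (-) EX@7 MEM@8 WB@9
I3 mul r1 <- r4,r3: IF@6 ID@7 stall=2 (RAW on I2.r4 (WB@9)) EX@10 MEM@11 WB@12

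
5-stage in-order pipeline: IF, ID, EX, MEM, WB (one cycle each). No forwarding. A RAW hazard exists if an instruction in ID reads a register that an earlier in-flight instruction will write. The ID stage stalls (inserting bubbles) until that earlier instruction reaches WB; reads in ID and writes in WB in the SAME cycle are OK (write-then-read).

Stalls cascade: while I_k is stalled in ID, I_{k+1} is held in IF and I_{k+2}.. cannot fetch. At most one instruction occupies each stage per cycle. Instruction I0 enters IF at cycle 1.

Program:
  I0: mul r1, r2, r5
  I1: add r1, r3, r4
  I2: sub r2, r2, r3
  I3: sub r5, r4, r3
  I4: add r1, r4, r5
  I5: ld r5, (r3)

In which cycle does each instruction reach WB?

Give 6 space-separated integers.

I0 mul r1 <- r2,r5: IF@1 ID@2 stall=0 (-) EX@3 MEM@4 WB@5
I1 add r1 <- r3,r4: IF@2 ID@3 stall=0 (-) EX@4 MEM@5 WB@6
I2 sub r2 <- r2,r3: IF@3 ID@4 stall=0 (-) EX@5 MEM@6 WB@7
I3 sub r5 <- r4,r3: IF@4 ID@5 stall=0 (-) EX@6 MEM@7 WB@8
I4 add r1 <- r4,r5: IF@5 ID@6 stall=2 (RAW on I3.r5 (WB@8)) EX@9 MEM@10 WB@11
I5 ld r5 <- r3: IF@6 ID@9 stall=0 (-) EX@10 MEM@11 WB@12

Answer: 5 6 7 8 11 12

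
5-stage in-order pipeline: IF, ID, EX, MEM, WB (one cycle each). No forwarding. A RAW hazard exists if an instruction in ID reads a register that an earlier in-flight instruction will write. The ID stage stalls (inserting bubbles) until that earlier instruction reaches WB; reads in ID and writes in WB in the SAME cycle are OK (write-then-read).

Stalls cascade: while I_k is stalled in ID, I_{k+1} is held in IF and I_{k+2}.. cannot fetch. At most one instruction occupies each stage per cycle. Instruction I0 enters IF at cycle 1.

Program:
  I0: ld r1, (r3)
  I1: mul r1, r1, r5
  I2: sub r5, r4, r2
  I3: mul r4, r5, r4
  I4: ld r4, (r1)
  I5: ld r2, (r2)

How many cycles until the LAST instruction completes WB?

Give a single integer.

Answer: 14

Derivation:
I0 ld r1 <- r3: IF@1 ID@2 stall=0 (-) EX@3 MEM@4 WB@5
I1 mul r1 <- r1,r5: IF@2 ID@3 stall=2 (RAW on I0.r1 (WB@5)) EX@6 MEM@7 WB@8
I2 sub r5 <- r4,r2: IF@3 ID@6 stall=0 (-) EX@7 MEM@8 WB@9
I3 mul r4 <- r5,r4: IF@6 ID@7 stall=2 (RAW on I2.r5 (WB@9)) EX@10 MEM@11 WB@12
I4 ld r4 <- r1: IF@7 ID@10 stall=0 (-) EX@11 MEM@12 WB@13
I5 ld r2 <- r2: IF@10 ID@11 stall=0 (-) EX@12 MEM@13 WB@14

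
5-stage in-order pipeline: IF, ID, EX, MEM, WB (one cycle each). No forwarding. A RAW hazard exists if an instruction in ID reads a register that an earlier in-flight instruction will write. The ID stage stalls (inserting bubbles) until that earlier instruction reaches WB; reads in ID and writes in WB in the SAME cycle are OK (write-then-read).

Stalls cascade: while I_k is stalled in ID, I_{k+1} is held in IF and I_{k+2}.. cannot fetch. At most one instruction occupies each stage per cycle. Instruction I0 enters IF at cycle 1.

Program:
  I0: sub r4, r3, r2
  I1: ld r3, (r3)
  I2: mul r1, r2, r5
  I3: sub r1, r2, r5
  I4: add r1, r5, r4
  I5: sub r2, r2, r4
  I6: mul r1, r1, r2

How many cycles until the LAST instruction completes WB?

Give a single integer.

Answer: 13

Derivation:
I0 sub r4 <- r3,r2: IF@1 ID@2 stall=0 (-) EX@3 MEM@4 WB@5
I1 ld r3 <- r3: IF@2 ID@3 stall=0 (-) EX@4 MEM@5 WB@6
I2 mul r1 <- r2,r5: IF@3 ID@4 stall=0 (-) EX@5 MEM@6 WB@7
I3 sub r1 <- r2,r5: IF@4 ID@5 stall=0 (-) EX@6 MEM@7 WB@8
I4 add r1 <- r5,r4: IF@5 ID@6 stall=0 (-) EX@7 MEM@8 WB@9
I5 sub r2 <- r2,r4: IF@6 ID@7 stall=0 (-) EX@8 MEM@9 WB@10
I6 mul r1 <- r1,r2: IF@7 ID@8 stall=2 (RAW on I5.r2 (WB@10)) EX@11 MEM@12 WB@13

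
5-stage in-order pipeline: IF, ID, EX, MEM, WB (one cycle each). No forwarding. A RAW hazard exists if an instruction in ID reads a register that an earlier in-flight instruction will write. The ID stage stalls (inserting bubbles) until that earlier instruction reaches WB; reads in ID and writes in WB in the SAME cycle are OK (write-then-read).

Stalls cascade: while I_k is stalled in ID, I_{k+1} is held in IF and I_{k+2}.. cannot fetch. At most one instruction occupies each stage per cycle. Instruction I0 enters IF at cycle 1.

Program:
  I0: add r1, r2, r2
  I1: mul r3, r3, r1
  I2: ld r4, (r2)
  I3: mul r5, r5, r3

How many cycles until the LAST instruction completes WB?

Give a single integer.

I0 add r1 <- r2,r2: IF@1 ID@2 stall=0 (-) EX@3 MEM@4 WB@5
I1 mul r3 <- r3,r1: IF@2 ID@3 stall=2 (RAW on I0.r1 (WB@5)) EX@6 MEM@7 WB@8
I2 ld r4 <- r2: IF@3 ID@6 stall=0 (-) EX@7 MEM@8 WB@9
I3 mul r5 <- r5,r3: IF@6 ID@7 stall=1 (RAW on I1.r3 (WB@8)) EX@9 MEM@10 WB@11

Answer: 11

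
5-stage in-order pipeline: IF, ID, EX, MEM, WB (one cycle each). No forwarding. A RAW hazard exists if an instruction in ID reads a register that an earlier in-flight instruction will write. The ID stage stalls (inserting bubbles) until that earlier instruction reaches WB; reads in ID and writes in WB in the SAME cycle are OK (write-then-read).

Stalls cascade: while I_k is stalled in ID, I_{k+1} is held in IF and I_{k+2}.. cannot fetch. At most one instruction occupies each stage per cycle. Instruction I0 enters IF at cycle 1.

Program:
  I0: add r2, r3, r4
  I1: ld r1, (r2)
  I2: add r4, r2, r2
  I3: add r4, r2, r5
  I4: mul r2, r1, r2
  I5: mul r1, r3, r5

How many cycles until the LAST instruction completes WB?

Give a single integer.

Answer: 12

Derivation:
I0 add r2 <- r3,r4: IF@1 ID@2 stall=0 (-) EX@3 MEM@4 WB@5
I1 ld r1 <- r2: IF@2 ID@3 stall=2 (RAW on I0.r2 (WB@5)) EX@6 MEM@7 WB@8
I2 add r4 <- r2,r2: IF@3 ID@6 stall=0 (-) EX@7 MEM@8 WB@9
I3 add r4 <- r2,r5: IF@6 ID@7 stall=0 (-) EX@8 MEM@9 WB@10
I4 mul r2 <- r1,r2: IF@7 ID@8 stall=0 (-) EX@9 MEM@10 WB@11
I5 mul r1 <- r3,r5: IF@8 ID@9 stall=0 (-) EX@10 MEM@11 WB@12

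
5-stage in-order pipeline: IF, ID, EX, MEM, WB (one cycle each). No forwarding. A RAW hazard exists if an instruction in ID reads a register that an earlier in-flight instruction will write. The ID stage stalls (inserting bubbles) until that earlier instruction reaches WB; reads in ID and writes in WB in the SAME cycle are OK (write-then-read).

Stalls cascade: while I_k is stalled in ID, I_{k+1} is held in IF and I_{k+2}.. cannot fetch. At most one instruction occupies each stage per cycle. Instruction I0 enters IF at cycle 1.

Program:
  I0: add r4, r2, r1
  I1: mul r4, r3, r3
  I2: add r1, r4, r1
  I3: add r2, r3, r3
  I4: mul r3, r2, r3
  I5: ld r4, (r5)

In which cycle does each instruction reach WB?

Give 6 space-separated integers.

Answer: 5 6 9 10 13 14

Derivation:
I0 add r4 <- r2,r1: IF@1 ID@2 stall=0 (-) EX@3 MEM@4 WB@5
I1 mul r4 <- r3,r3: IF@2 ID@3 stall=0 (-) EX@4 MEM@5 WB@6
I2 add r1 <- r4,r1: IF@3 ID@4 stall=2 (RAW on I1.r4 (WB@6)) EX@7 MEM@8 WB@9
I3 add r2 <- r3,r3: IF@4 ID@7 stall=0 (-) EX@8 MEM@9 WB@10
I4 mul r3 <- r2,r3: IF@7 ID@8 stall=2 (RAW on I3.r2 (WB@10)) EX@11 MEM@12 WB@13
I5 ld r4 <- r5: IF@8 ID@11 stall=0 (-) EX@12 MEM@13 WB@14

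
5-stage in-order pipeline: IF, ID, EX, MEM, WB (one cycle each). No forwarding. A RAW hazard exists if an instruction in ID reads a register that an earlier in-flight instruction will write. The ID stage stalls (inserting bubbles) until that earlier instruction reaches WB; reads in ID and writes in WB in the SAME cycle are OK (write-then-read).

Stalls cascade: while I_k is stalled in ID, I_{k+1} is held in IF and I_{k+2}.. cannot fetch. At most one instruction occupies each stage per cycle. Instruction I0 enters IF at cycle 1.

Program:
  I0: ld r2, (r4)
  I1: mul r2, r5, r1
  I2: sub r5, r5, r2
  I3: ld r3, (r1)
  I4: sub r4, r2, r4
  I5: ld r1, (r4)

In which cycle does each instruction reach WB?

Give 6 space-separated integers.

Answer: 5 6 9 10 11 14

Derivation:
I0 ld r2 <- r4: IF@1 ID@2 stall=0 (-) EX@3 MEM@4 WB@5
I1 mul r2 <- r5,r1: IF@2 ID@3 stall=0 (-) EX@4 MEM@5 WB@6
I2 sub r5 <- r5,r2: IF@3 ID@4 stall=2 (RAW on I1.r2 (WB@6)) EX@7 MEM@8 WB@9
I3 ld r3 <- r1: IF@4 ID@7 stall=0 (-) EX@8 MEM@9 WB@10
I4 sub r4 <- r2,r4: IF@7 ID@8 stall=0 (-) EX@9 MEM@10 WB@11
I5 ld r1 <- r4: IF@8 ID@9 stall=2 (RAW on I4.r4 (WB@11)) EX@12 MEM@13 WB@14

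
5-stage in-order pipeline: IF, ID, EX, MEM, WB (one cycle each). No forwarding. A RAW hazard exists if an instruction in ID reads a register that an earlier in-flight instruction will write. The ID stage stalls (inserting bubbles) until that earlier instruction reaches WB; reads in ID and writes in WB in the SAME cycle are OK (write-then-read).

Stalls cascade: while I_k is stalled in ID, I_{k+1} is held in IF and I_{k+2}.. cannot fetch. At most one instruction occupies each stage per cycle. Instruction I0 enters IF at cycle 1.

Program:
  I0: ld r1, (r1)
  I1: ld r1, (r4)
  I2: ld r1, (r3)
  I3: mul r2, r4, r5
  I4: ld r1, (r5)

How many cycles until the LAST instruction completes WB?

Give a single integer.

Answer: 9

Derivation:
I0 ld r1 <- r1: IF@1 ID@2 stall=0 (-) EX@3 MEM@4 WB@5
I1 ld r1 <- r4: IF@2 ID@3 stall=0 (-) EX@4 MEM@5 WB@6
I2 ld r1 <- r3: IF@3 ID@4 stall=0 (-) EX@5 MEM@6 WB@7
I3 mul r2 <- r4,r5: IF@4 ID@5 stall=0 (-) EX@6 MEM@7 WB@8
I4 ld r1 <- r5: IF@5 ID@6 stall=0 (-) EX@7 MEM@8 WB@9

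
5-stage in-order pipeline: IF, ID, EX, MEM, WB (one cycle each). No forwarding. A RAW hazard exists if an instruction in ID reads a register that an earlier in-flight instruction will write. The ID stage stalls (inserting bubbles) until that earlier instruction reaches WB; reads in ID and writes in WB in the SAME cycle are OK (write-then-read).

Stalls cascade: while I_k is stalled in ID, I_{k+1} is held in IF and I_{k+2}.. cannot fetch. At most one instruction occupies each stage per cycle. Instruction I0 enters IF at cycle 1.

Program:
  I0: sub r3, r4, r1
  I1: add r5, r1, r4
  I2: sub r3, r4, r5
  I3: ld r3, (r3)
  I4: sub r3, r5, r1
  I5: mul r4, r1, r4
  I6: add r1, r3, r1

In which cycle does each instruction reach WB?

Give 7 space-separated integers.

Answer: 5 6 9 12 13 14 16

Derivation:
I0 sub r3 <- r4,r1: IF@1 ID@2 stall=0 (-) EX@3 MEM@4 WB@5
I1 add r5 <- r1,r4: IF@2 ID@3 stall=0 (-) EX@4 MEM@5 WB@6
I2 sub r3 <- r4,r5: IF@3 ID@4 stall=2 (RAW on I1.r5 (WB@6)) EX@7 MEM@8 WB@9
I3 ld r3 <- r3: IF@4 ID@7 stall=2 (RAW on I2.r3 (WB@9)) EX@10 MEM@11 WB@12
I4 sub r3 <- r5,r1: IF@7 ID@10 stall=0 (-) EX@11 MEM@12 WB@13
I5 mul r4 <- r1,r4: IF@10 ID@11 stall=0 (-) EX@12 MEM@13 WB@14
I6 add r1 <- r3,r1: IF@11 ID@12 stall=1 (RAW on I4.r3 (WB@13)) EX@14 MEM@15 WB@16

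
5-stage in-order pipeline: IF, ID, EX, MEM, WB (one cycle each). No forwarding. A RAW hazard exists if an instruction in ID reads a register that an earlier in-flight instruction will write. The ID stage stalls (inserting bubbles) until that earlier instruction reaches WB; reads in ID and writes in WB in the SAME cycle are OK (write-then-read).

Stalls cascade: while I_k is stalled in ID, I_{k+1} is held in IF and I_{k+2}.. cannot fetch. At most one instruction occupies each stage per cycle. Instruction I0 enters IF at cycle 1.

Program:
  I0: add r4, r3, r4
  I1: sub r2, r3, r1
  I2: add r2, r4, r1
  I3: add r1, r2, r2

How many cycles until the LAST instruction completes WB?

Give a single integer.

Answer: 11

Derivation:
I0 add r4 <- r3,r4: IF@1 ID@2 stall=0 (-) EX@3 MEM@4 WB@5
I1 sub r2 <- r3,r1: IF@2 ID@3 stall=0 (-) EX@4 MEM@5 WB@6
I2 add r2 <- r4,r1: IF@3 ID@4 stall=1 (RAW on I0.r4 (WB@5)) EX@6 MEM@7 WB@8
I3 add r1 <- r2,r2: IF@4 ID@6 stall=2 (RAW on I2.r2 (WB@8)) EX@9 MEM@10 WB@11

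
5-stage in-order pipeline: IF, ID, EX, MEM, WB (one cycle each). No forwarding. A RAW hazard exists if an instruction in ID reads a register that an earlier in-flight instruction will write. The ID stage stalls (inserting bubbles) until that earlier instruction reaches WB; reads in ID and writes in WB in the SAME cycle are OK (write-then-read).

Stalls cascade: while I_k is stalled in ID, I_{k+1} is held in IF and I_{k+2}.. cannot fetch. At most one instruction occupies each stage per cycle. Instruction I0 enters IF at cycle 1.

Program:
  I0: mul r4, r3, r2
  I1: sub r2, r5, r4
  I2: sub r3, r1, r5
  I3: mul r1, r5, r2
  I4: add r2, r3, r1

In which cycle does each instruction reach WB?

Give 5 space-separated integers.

I0 mul r4 <- r3,r2: IF@1 ID@2 stall=0 (-) EX@3 MEM@4 WB@5
I1 sub r2 <- r5,r4: IF@2 ID@3 stall=2 (RAW on I0.r4 (WB@5)) EX@6 MEM@7 WB@8
I2 sub r3 <- r1,r5: IF@3 ID@6 stall=0 (-) EX@7 MEM@8 WB@9
I3 mul r1 <- r5,r2: IF@6 ID@7 stall=1 (RAW on I1.r2 (WB@8)) EX@9 MEM@10 WB@11
I4 add r2 <- r3,r1: IF@7 ID@9 stall=2 (RAW on I3.r1 (WB@11)) EX@12 MEM@13 WB@14

Answer: 5 8 9 11 14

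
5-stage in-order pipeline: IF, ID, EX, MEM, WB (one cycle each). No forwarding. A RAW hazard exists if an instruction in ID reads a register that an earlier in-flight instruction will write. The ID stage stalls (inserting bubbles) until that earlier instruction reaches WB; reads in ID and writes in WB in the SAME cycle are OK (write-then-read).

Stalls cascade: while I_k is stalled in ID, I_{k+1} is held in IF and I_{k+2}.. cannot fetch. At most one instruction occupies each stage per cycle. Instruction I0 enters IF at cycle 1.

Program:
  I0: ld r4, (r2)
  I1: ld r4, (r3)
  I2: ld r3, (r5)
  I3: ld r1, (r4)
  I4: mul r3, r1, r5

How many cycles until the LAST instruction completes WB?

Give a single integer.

I0 ld r4 <- r2: IF@1 ID@2 stall=0 (-) EX@3 MEM@4 WB@5
I1 ld r4 <- r3: IF@2 ID@3 stall=0 (-) EX@4 MEM@5 WB@6
I2 ld r3 <- r5: IF@3 ID@4 stall=0 (-) EX@5 MEM@6 WB@7
I3 ld r1 <- r4: IF@4 ID@5 stall=1 (RAW on I1.r4 (WB@6)) EX@7 MEM@8 WB@9
I4 mul r3 <- r1,r5: IF@5 ID@7 stall=2 (RAW on I3.r1 (WB@9)) EX@10 MEM@11 WB@12

Answer: 12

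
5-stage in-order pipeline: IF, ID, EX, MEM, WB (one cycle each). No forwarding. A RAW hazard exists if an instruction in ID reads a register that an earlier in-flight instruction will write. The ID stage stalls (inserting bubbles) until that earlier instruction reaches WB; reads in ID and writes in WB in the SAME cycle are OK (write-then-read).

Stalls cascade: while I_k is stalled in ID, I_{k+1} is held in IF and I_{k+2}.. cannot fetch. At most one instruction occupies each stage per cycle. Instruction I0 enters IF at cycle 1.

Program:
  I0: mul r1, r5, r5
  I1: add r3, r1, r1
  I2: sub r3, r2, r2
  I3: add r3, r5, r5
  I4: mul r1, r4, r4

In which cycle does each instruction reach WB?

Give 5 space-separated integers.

Answer: 5 8 9 10 11

Derivation:
I0 mul r1 <- r5,r5: IF@1 ID@2 stall=0 (-) EX@3 MEM@4 WB@5
I1 add r3 <- r1,r1: IF@2 ID@3 stall=2 (RAW on I0.r1 (WB@5)) EX@6 MEM@7 WB@8
I2 sub r3 <- r2,r2: IF@3 ID@6 stall=0 (-) EX@7 MEM@8 WB@9
I3 add r3 <- r5,r5: IF@6 ID@7 stall=0 (-) EX@8 MEM@9 WB@10
I4 mul r1 <- r4,r4: IF@7 ID@8 stall=0 (-) EX@9 MEM@10 WB@11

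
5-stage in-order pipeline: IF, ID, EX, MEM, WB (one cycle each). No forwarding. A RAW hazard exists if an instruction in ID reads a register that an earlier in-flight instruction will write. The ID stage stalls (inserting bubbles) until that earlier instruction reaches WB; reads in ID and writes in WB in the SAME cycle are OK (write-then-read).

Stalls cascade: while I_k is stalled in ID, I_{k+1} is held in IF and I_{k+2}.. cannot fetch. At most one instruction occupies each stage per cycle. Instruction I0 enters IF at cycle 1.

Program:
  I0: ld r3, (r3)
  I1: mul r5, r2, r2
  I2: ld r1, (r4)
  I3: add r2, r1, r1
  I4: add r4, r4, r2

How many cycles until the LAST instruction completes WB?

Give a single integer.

I0 ld r3 <- r3: IF@1 ID@2 stall=0 (-) EX@3 MEM@4 WB@5
I1 mul r5 <- r2,r2: IF@2 ID@3 stall=0 (-) EX@4 MEM@5 WB@6
I2 ld r1 <- r4: IF@3 ID@4 stall=0 (-) EX@5 MEM@6 WB@7
I3 add r2 <- r1,r1: IF@4 ID@5 stall=2 (RAW on I2.r1 (WB@7)) EX@8 MEM@9 WB@10
I4 add r4 <- r4,r2: IF@5 ID@8 stall=2 (RAW on I3.r2 (WB@10)) EX@11 MEM@12 WB@13

Answer: 13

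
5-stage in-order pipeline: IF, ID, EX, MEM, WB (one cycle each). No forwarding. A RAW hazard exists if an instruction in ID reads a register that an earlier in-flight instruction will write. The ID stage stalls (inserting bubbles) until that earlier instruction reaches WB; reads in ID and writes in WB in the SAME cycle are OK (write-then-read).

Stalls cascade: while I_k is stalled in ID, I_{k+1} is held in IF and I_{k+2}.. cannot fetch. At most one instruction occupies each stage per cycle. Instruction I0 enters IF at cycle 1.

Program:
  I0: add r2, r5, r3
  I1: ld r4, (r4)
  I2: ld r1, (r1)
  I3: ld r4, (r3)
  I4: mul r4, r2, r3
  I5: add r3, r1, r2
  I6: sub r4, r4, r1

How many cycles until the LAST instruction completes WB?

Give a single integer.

Answer: 12

Derivation:
I0 add r2 <- r5,r3: IF@1 ID@2 stall=0 (-) EX@3 MEM@4 WB@5
I1 ld r4 <- r4: IF@2 ID@3 stall=0 (-) EX@4 MEM@5 WB@6
I2 ld r1 <- r1: IF@3 ID@4 stall=0 (-) EX@5 MEM@6 WB@7
I3 ld r4 <- r3: IF@4 ID@5 stall=0 (-) EX@6 MEM@7 WB@8
I4 mul r4 <- r2,r3: IF@5 ID@6 stall=0 (-) EX@7 MEM@8 WB@9
I5 add r3 <- r1,r2: IF@6 ID@7 stall=0 (-) EX@8 MEM@9 WB@10
I6 sub r4 <- r4,r1: IF@7 ID@8 stall=1 (RAW on I4.r4 (WB@9)) EX@10 MEM@11 WB@12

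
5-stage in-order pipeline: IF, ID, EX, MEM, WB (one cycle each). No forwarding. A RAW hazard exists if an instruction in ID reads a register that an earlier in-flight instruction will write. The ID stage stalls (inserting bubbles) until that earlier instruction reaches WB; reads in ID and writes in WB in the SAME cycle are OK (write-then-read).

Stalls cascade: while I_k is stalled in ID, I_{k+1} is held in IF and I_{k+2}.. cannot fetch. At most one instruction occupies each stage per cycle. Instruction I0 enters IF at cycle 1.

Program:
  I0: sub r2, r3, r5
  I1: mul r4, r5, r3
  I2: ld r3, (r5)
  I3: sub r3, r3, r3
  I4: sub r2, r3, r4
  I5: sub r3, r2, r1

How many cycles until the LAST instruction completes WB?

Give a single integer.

Answer: 16

Derivation:
I0 sub r2 <- r3,r5: IF@1 ID@2 stall=0 (-) EX@3 MEM@4 WB@5
I1 mul r4 <- r5,r3: IF@2 ID@3 stall=0 (-) EX@4 MEM@5 WB@6
I2 ld r3 <- r5: IF@3 ID@4 stall=0 (-) EX@5 MEM@6 WB@7
I3 sub r3 <- r3,r3: IF@4 ID@5 stall=2 (RAW on I2.r3 (WB@7)) EX@8 MEM@9 WB@10
I4 sub r2 <- r3,r4: IF@5 ID@8 stall=2 (RAW on I3.r3 (WB@10)) EX@11 MEM@12 WB@13
I5 sub r3 <- r2,r1: IF@8 ID@11 stall=2 (RAW on I4.r2 (WB@13)) EX@14 MEM@15 WB@16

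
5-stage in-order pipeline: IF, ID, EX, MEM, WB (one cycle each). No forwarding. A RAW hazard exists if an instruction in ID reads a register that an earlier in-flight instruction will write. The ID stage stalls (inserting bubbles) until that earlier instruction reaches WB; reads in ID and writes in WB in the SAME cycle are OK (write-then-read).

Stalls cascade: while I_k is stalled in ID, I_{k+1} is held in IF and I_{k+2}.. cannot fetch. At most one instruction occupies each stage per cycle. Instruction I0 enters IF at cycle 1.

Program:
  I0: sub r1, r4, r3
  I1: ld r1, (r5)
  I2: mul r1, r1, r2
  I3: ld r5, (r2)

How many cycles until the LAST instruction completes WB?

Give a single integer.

Answer: 10

Derivation:
I0 sub r1 <- r4,r3: IF@1 ID@2 stall=0 (-) EX@3 MEM@4 WB@5
I1 ld r1 <- r5: IF@2 ID@3 stall=0 (-) EX@4 MEM@5 WB@6
I2 mul r1 <- r1,r2: IF@3 ID@4 stall=2 (RAW on I1.r1 (WB@6)) EX@7 MEM@8 WB@9
I3 ld r5 <- r2: IF@4 ID@7 stall=0 (-) EX@8 MEM@9 WB@10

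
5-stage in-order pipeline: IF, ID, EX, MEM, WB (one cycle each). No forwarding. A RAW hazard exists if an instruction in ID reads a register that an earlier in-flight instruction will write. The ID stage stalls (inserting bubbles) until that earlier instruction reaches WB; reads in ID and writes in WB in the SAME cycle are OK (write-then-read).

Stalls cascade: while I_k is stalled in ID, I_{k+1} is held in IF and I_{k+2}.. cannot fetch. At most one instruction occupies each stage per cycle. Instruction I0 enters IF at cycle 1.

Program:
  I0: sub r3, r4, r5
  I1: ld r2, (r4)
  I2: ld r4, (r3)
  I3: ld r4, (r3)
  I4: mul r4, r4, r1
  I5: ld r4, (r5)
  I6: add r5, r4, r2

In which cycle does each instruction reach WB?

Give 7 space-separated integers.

Answer: 5 6 8 9 12 13 16

Derivation:
I0 sub r3 <- r4,r5: IF@1 ID@2 stall=0 (-) EX@3 MEM@4 WB@5
I1 ld r2 <- r4: IF@2 ID@3 stall=0 (-) EX@4 MEM@5 WB@6
I2 ld r4 <- r3: IF@3 ID@4 stall=1 (RAW on I0.r3 (WB@5)) EX@6 MEM@7 WB@8
I3 ld r4 <- r3: IF@4 ID@6 stall=0 (-) EX@7 MEM@8 WB@9
I4 mul r4 <- r4,r1: IF@6 ID@7 stall=2 (RAW on I3.r4 (WB@9)) EX@10 MEM@11 WB@12
I5 ld r4 <- r5: IF@7 ID@10 stall=0 (-) EX@11 MEM@12 WB@13
I6 add r5 <- r4,r2: IF@10 ID@11 stall=2 (RAW on I5.r4 (WB@13)) EX@14 MEM@15 WB@16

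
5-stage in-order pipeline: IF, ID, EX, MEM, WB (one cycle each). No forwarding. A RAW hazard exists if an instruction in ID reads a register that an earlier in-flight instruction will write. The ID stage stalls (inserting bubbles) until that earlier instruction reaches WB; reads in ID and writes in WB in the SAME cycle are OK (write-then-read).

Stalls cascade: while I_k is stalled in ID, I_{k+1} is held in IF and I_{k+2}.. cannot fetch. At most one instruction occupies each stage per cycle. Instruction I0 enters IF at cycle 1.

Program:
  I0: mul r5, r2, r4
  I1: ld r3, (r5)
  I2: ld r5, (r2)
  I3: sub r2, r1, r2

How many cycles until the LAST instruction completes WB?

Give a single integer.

Answer: 10

Derivation:
I0 mul r5 <- r2,r4: IF@1 ID@2 stall=0 (-) EX@3 MEM@4 WB@5
I1 ld r3 <- r5: IF@2 ID@3 stall=2 (RAW on I0.r5 (WB@5)) EX@6 MEM@7 WB@8
I2 ld r5 <- r2: IF@3 ID@6 stall=0 (-) EX@7 MEM@8 WB@9
I3 sub r2 <- r1,r2: IF@6 ID@7 stall=0 (-) EX@8 MEM@9 WB@10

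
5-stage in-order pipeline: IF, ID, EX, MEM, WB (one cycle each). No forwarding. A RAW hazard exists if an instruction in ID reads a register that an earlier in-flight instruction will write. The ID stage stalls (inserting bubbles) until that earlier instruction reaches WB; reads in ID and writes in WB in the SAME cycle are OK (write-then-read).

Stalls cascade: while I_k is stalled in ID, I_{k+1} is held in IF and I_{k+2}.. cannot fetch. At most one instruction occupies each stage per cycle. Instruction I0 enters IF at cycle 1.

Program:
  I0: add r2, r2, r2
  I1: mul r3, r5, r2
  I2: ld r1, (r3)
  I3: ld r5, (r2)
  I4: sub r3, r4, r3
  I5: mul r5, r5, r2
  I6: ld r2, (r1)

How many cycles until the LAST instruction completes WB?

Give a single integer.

I0 add r2 <- r2,r2: IF@1 ID@2 stall=0 (-) EX@3 MEM@4 WB@5
I1 mul r3 <- r5,r2: IF@2 ID@3 stall=2 (RAW on I0.r2 (WB@5)) EX@6 MEM@7 WB@8
I2 ld r1 <- r3: IF@3 ID@6 stall=2 (RAW on I1.r3 (WB@8)) EX@9 MEM@10 WB@11
I3 ld r5 <- r2: IF@6 ID@9 stall=0 (-) EX@10 MEM@11 WB@12
I4 sub r3 <- r4,r3: IF@9 ID@10 stall=0 (-) EX@11 MEM@12 WB@13
I5 mul r5 <- r5,r2: IF@10 ID@11 stall=1 (RAW on I3.r5 (WB@12)) EX@13 MEM@14 WB@15
I6 ld r2 <- r1: IF@11 ID@13 stall=0 (-) EX@14 MEM@15 WB@16

Answer: 16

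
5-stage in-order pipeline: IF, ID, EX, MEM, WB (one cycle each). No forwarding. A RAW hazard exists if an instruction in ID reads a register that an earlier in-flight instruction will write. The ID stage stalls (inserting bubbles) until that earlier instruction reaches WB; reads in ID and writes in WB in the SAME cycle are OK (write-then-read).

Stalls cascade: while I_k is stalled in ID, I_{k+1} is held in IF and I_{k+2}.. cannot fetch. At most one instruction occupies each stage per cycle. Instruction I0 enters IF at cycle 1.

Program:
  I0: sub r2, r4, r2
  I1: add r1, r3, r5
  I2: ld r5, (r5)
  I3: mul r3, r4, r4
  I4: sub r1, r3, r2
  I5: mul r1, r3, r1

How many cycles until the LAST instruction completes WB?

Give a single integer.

I0 sub r2 <- r4,r2: IF@1 ID@2 stall=0 (-) EX@3 MEM@4 WB@5
I1 add r1 <- r3,r5: IF@2 ID@3 stall=0 (-) EX@4 MEM@5 WB@6
I2 ld r5 <- r5: IF@3 ID@4 stall=0 (-) EX@5 MEM@6 WB@7
I3 mul r3 <- r4,r4: IF@4 ID@5 stall=0 (-) EX@6 MEM@7 WB@8
I4 sub r1 <- r3,r2: IF@5 ID@6 stall=2 (RAW on I3.r3 (WB@8)) EX@9 MEM@10 WB@11
I5 mul r1 <- r3,r1: IF@6 ID@9 stall=2 (RAW on I4.r1 (WB@11)) EX@12 MEM@13 WB@14

Answer: 14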